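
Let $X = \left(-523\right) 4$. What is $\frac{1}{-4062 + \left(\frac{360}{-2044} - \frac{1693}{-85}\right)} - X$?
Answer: $\frac{367303896289}{175575497} \approx 2092.0$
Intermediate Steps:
$X = -2092$
$\frac{1}{-4062 + \left(\frac{360}{-2044} - \frac{1693}{-85}\right)} - X = \frac{1}{-4062 + \left(\frac{360}{-2044} - \frac{1693}{-85}\right)} - -2092 = \frac{1}{-4062 + \left(360 \left(- \frac{1}{2044}\right) - - \frac{1693}{85}\right)} + 2092 = \frac{1}{-4062 + \left(- \frac{90}{511} + \frac{1693}{85}\right)} + 2092 = \frac{1}{-4062 + \frac{857473}{43435}} + 2092 = \frac{1}{- \frac{175575497}{43435}} + 2092 = - \frac{43435}{175575497} + 2092 = \frac{367303896289}{175575497}$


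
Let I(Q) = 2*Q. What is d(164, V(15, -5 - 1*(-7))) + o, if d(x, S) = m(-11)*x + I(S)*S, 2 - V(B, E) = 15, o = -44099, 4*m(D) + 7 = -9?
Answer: -44417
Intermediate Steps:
m(D) = -4 (m(D) = -7/4 + (1/4)*(-9) = -7/4 - 9/4 = -4)
V(B, E) = -13 (V(B, E) = 2 - 1*15 = 2 - 15 = -13)
d(x, S) = -4*x + 2*S**2 (d(x, S) = -4*x + (2*S)*S = -4*x + 2*S**2)
d(164, V(15, -5 - 1*(-7))) + o = (-4*164 + 2*(-13)**2) - 44099 = (-656 + 2*169) - 44099 = (-656 + 338) - 44099 = -318 - 44099 = -44417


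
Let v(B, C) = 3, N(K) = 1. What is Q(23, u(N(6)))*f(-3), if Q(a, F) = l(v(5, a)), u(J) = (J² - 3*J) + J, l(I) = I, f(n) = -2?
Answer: -6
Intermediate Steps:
u(J) = J² - 2*J
Q(a, F) = 3
Q(23, u(N(6)))*f(-3) = 3*(-2) = -6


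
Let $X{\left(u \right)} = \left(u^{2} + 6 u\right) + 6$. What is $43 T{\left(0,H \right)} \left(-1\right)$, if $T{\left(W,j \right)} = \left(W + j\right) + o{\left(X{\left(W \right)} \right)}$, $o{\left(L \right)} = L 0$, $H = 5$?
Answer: $-215$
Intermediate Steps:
$X{\left(u \right)} = 6 + u^{2} + 6 u$
$o{\left(L \right)} = 0$
$T{\left(W,j \right)} = W + j$ ($T{\left(W,j \right)} = \left(W + j\right) + 0 = W + j$)
$43 T{\left(0,H \right)} \left(-1\right) = 43 \left(0 + 5\right) \left(-1\right) = 43 \cdot 5 \left(-1\right) = 215 \left(-1\right) = -215$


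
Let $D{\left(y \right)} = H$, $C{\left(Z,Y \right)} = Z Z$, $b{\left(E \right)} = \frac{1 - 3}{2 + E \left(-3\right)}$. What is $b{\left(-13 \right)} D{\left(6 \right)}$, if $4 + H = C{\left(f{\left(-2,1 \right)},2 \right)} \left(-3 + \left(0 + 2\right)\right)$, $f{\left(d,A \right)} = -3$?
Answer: $\frac{26}{41} \approx 0.63415$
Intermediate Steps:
$b{\left(E \right)} = - \frac{2}{2 - 3 E}$
$C{\left(Z,Y \right)} = Z^{2}$
$H = -13$ ($H = -4 + \left(-3\right)^{2} \left(-3 + \left(0 + 2\right)\right) = -4 + 9 \left(-3 + 2\right) = -4 + 9 \left(-1\right) = -4 - 9 = -13$)
$D{\left(y \right)} = -13$
$b{\left(-13 \right)} D{\left(6 \right)} = \frac{2}{-2 + 3 \left(-13\right)} \left(-13\right) = \frac{2}{-2 - 39} \left(-13\right) = \frac{2}{-41} \left(-13\right) = 2 \left(- \frac{1}{41}\right) \left(-13\right) = \left(- \frac{2}{41}\right) \left(-13\right) = \frac{26}{41}$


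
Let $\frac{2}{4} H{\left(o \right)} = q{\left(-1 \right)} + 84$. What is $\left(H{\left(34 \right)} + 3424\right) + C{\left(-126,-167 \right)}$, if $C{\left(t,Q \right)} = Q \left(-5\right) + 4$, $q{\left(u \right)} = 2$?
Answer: $4435$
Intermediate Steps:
$C{\left(t,Q \right)} = 4 - 5 Q$ ($C{\left(t,Q \right)} = - 5 Q + 4 = 4 - 5 Q$)
$H{\left(o \right)} = 172$ ($H{\left(o \right)} = 2 \left(2 + 84\right) = 2 \cdot 86 = 172$)
$\left(H{\left(34 \right)} + 3424\right) + C{\left(-126,-167 \right)} = \left(172 + 3424\right) + \left(4 - -835\right) = 3596 + \left(4 + 835\right) = 3596 + 839 = 4435$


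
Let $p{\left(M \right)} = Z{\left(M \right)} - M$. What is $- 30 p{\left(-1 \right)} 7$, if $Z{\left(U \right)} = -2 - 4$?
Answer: $1050$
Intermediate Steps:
$Z{\left(U \right)} = -6$ ($Z{\left(U \right)} = -2 - 4 = -6$)
$p{\left(M \right)} = -6 - M$
$- 30 p{\left(-1 \right)} 7 = - 30 \left(-6 - -1\right) 7 = - 30 \left(-6 + 1\right) 7 = \left(-30\right) \left(-5\right) 7 = 150 \cdot 7 = 1050$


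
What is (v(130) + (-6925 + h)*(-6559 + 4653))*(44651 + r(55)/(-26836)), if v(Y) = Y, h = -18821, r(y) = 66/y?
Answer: 73500923749538761/33545 ≈ 2.1911e+12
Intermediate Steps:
(v(130) + (-6925 + h)*(-6559 + 4653))*(44651 + r(55)/(-26836)) = (130 + (-6925 - 18821)*(-6559 + 4653))*(44651 + (66/55)/(-26836)) = (130 - 25746*(-1906))*(44651 + (66*(1/55))*(-1/26836)) = (130 + 49071876)*(44651 + (6/5)*(-1/26836)) = 49072006*(44651 - 3/67090) = 49072006*(2995635587/67090) = 73500923749538761/33545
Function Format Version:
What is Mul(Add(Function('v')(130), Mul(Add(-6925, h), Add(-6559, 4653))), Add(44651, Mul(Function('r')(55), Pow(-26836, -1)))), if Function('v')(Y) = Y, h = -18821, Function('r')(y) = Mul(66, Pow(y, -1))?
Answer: Rational(73500923749538761, 33545) ≈ 2.1911e+12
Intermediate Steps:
Mul(Add(Function('v')(130), Mul(Add(-6925, h), Add(-6559, 4653))), Add(44651, Mul(Function('r')(55), Pow(-26836, -1)))) = Mul(Add(130, Mul(Add(-6925, -18821), Add(-6559, 4653))), Add(44651, Mul(Mul(66, Pow(55, -1)), Pow(-26836, -1)))) = Mul(Add(130, Mul(-25746, -1906)), Add(44651, Mul(Mul(66, Rational(1, 55)), Rational(-1, 26836)))) = Mul(Add(130, 49071876), Add(44651, Mul(Rational(6, 5), Rational(-1, 26836)))) = Mul(49072006, Add(44651, Rational(-3, 67090))) = Mul(49072006, Rational(2995635587, 67090)) = Rational(73500923749538761, 33545)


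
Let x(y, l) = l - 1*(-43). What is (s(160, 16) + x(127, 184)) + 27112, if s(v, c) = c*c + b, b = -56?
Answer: 27539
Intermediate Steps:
x(y, l) = 43 + l (x(y, l) = l + 43 = 43 + l)
s(v, c) = -56 + c² (s(v, c) = c*c - 56 = c² - 56 = -56 + c²)
(s(160, 16) + x(127, 184)) + 27112 = ((-56 + 16²) + (43 + 184)) + 27112 = ((-56 + 256) + 227) + 27112 = (200 + 227) + 27112 = 427 + 27112 = 27539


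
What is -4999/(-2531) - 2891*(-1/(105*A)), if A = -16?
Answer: 154457/607440 ≈ 0.25428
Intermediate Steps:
-4999/(-2531) - 2891*(-1/(105*A)) = -4999/(-2531) - 2891/((15*(-7))*(-16)) = -4999*(-1/2531) - 2891/((-105*(-16))) = 4999/2531 - 2891/1680 = 4999/2531 - 2891*1/1680 = 4999/2531 - 413/240 = 154457/607440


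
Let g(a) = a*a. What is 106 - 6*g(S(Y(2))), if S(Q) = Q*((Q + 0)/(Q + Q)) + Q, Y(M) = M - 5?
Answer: -31/2 ≈ -15.500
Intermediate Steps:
Y(M) = -5 + M
S(Q) = 3*Q/2 (S(Q) = Q*(Q/((2*Q))) + Q = Q*(Q*(1/(2*Q))) + Q = Q*(½) + Q = Q/2 + Q = 3*Q/2)
g(a) = a²
106 - 6*g(S(Y(2))) = 106 - 6*9*(-5 + 2)²/4 = 106 - 6*((3/2)*(-3))² = 106 - 6*(-9/2)² = 106 - 6*81/4 = 106 - 243/2 = -31/2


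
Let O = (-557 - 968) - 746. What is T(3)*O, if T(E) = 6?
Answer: -13626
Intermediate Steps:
O = -2271 (O = -1525 - 746 = -2271)
T(3)*O = 6*(-2271) = -13626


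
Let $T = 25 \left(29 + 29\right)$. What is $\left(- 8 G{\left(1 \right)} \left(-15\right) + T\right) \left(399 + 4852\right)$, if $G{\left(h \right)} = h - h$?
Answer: $7613950$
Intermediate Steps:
$G{\left(h \right)} = 0$
$T = 1450$ ($T = 25 \cdot 58 = 1450$)
$\left(- 8 G{\left(1 \right)} \left(-15\right) + T\right) \left(399 + 4852\right) = \left(\left(-8\right) 0 \left(-15\right) + 1450\right) \left(399 + 4852\right) = \left(0 \left(-15\right) + 1450\right) 5251 = \left(0 + 1450\right) 5251 = 1450 \cdot 5251 = 7613950$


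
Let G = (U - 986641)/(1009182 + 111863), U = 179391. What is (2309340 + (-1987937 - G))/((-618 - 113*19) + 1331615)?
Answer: 24020535559/99313376550 ≈ 0.24187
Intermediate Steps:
G = -161450/224209 (G = (179391 - 986641)/(1009182 + 111863) = -807250/1121045 = -807250*1/1121045 = -161450/224209 ≈ -0.72009)
(2309340 + (-1987937 - G))/((-618 - 113*19) + 1331615) = (2309340 + (-1987937 - 1*(-161450/224209)))/((-618 - 113*19) + 1331615) = (2309340 + (-1987937 + 161450/224209))/((-618 - 2147) + 1331615) = (2309340 - 445713205383/224209)/(-2765 + 1331615) = (72061606677/224209)/1328850 = (72061606677/224209)*(1/1328850) = 24020535559/99313376550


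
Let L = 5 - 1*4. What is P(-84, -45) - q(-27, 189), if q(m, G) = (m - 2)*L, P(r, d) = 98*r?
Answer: -8203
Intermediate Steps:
L = 1 (L = 5 - 4 = 1)
q(m, G) = -2 + m (q(m, G) = (m - 2)*1 = (-2 + m)*1 = -2 + m)
P(-84, -45) - q(-27, 189) = 98*(-84) - (-2 - 27) = -8232 - 1*(-29) = -8232 + 29 = -8203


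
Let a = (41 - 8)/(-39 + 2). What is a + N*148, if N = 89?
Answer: 487331/37 ≈ 13171.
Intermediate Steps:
a = -33/37 (a = 33/(-37) = 33*(-1/37) = -33/37 ≈ -0.89189)
a + N*148 = -33/37 + 89*148 = -33/37 + 13172 = 487331/37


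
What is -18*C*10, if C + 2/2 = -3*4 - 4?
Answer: 3060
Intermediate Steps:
C = -17 (C = -1 + (-3*4 - 4) = -1 + (-12 - 4) = -1 - 16 = -17)
-18*C*10 = -18*(-17)*10 = 306*10 = 3060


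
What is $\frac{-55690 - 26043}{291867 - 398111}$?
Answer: $\frac{81733}{106244} \approx 0.76929$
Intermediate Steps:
$\frac{-55690 - 26043}{291867 - 398111} = - \frac{81733}{-106244} = \left(-81733\right) \left(- \frac{1}{106244}\right) = \frac{81733}{106244}$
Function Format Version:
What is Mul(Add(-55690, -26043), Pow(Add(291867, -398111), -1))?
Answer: Rational(81733, 106244) ≈ 0.76929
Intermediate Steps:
Mul(Add(-55690, -26043), Pow(Add(291867, -398111), -1)) = Mul(-81733, Pow(-106244, -1)) = Mul(-81733, Rational(-1, 106244)) = Rational(81733, 106244)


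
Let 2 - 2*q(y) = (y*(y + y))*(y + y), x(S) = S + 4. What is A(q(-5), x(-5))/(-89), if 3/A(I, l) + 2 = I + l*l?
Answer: -3/22250 ≈ -0.00013483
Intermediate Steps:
x(S) = 4 + S
q(y) = 1 - 2*y³ (q(y) = 1 - y*(y + y)*(y + y)/2 = 1 - y*(2*y)*2*y/2 = 1 - 2*y²*2*y/2 = 1 - 2*y³)
A(I, l) = 3/(-2 + I + l²) (A(I, l) = 3/(-2 + (I + l*l)) = 3/(-2 + (I + l²)) = 3/(-2 + I + l²))
A(q(-5), x(-5))/(-89) = (3/(-2 + (1 - 2*(-5)³) + (4 - 5)²))/(-89) = (3/(-2 + (1 - 2*(-125)) + (-1)²))*(-1/89) = (3/(-2 + (1 + 250) + 1))*(-1/89) = (3/(-2 + 251 + 1))*(-1/89) = (3/250)*(-1/89) = -3/22250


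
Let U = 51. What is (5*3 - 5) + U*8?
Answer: 418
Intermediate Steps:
(5*3 - 5) + U*8 = (5*3 - 5) + 51*8 = (15 - 5) + 408 = 10 + 408 = 418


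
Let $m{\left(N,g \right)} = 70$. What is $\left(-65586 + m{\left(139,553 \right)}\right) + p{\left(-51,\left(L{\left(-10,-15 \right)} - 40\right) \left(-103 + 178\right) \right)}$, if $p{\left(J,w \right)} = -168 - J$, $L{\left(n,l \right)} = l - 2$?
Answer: $-65633$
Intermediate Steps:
$L{\left(n,l \right)} = -2 + l$
$\left(-65586 + m{\left(139,553 \right)}\right) + p{\left(-51,\left(L{\left(-10,-15 \right)} - 40\right) \left(-103 + 178\right) \right)} = \left(-65586 + 70\right) - 117 = -65516 + \left(-168 + 51\right) = -65516 - 117 = -65633$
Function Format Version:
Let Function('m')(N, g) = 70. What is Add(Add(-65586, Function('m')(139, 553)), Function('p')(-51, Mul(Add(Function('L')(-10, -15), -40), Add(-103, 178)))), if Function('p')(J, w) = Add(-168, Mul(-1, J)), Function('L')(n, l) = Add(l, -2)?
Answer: -65633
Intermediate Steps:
Function('L')(n, l) = Add(-2, l)
Add(Add(-65586, Function('m')(139, 553)), Function('p')(-51, Mul(Add(Function('L')(-10, -15), -40), Add(-103, 178)))) = Add(Add(-65586, 70), Add(-168, Mul(-1, -51))) = Add(-65516, Add(-168, 51)) = Add(-65516, -117) = -65633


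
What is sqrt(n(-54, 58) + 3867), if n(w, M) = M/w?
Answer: 2*sqrt(78285)/9 ≈ 62.177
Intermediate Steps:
sqrt(n(-54, 58) + 3867) = sqrt(58/(-54) + 3867) = sqrt(58*(-1/54) + 3867) = sqrt(-29/27 + 3867) = sqrt(104380/27) = 2*sqrt(78285)/9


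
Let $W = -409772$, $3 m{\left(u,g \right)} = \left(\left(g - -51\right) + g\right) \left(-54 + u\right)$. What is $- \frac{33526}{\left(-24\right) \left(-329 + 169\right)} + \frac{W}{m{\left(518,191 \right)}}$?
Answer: $- \frac{358010911}{24109440} \approx -14.849$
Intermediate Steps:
$m{\left(u,g \right)} = \frac{\left(-54 + u\right) \left(51 + 2 g\right)}{3}$ ($m{\left(u,g \right)} = \frac{\left(\left(g - -51\right) + g\right) \left(-54 + u\right)}{3} = \frac{\left(\left(g + 51\right) + g\right) \left(-54 + u\right)}{3} = \frac{\left(\left(51 + g\right) + g\right) \left(-54 + u\right)}{3} = \frac{\left(51 + 2 g\right) \left(-54 + u\right)}{3} = \frac{\left(-54 + u\right) \left(51 + 2 g\right)}{3}$)
$- \frac{33526}{\left(-24\right) \left(-329 + 169\right)} + \frac{W}{m{\left(518,191 \right)}} = - \frac{33526}{\left(-24\right) \left(-329 + 169\right)} - \frac{409772}{-918 - 6876 + 17 \cdot 518 + \frac{2}{3} \cdot 191 \cdot 518} = - \frac{33526}{\left(-24\right) \left(-160\right)} - \frac{409772}{-918 - 6876 + 8806 + \frac{197876}{3}} = - \frac{33526}{3840} - \frac{409772}{\frac{200912}{3}} = \left(-33526\right) \frac{1}{3840} - \frac{307329}{50228} = - \frac{16763}{1920} - \frac{307329}{50228} = - \frac{358010911}{24109440}$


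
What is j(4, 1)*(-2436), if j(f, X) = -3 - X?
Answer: 9744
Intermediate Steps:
j(4, 1)*(-2436) = (-3 - 1*1)*(-2436) = (-3 - 1)*(-2436) = -4*(-2436) = 9744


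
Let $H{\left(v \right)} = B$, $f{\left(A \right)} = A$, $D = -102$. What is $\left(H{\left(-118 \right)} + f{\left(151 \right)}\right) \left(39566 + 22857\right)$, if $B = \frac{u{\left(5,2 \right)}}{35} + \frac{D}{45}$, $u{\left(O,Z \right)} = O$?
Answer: $\frac{975796336}{105} \approx 9.2933 \cdot 10^{6}$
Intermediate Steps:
$B = - \frac{223}{105}$ ($B = \frac{5}{35} - \frac{102}{45} = 5 \cdot \frac{1}{35} - \frac{34}{15} = \frac{1}{7} - \frac{34}{15} = - \frac{223}{105} \approx -2.1238$)
$H{\left(v \right)} = - \frac{223}{105}$
$\left(H{\left(-118 \right)} + f{\left(151 \right)}\right) \left(39566 + 22857\right) = \left(- \frac{223}{105} + 151\right) \left(39566 + 22857\right) = \frac{15632}{105} \cdot 62423 = \frac{975796336}{105}$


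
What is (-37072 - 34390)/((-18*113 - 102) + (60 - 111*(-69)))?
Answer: -71462/5583 ≈ -12.800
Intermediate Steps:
(-37072 - 34390)/((-18*113 - 102) + (60 - 111*(-69))) = -71462/((-2034 - 102) + (60 + 7659)) = -71462/(-2136 + 7719) = -71462/5583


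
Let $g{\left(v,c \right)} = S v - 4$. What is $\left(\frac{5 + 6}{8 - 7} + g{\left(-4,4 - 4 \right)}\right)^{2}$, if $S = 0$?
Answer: $49$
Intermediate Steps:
$g{\left(v,c \right)} = -4$ ($g{\left(v,c \right)} = 0 v - 4 = 0 - 4 = -4$)
$\left(\frac{5 + 6}{8 - 7} + g{\left(-4,4 - 4 \right)}\right)^{2} = \left(\frac{5 + 6}{8 - 7} - 4\right)^{2} = \left(\frac{11}{1} - 4\right)^{2} = \left(11 \cdot 1 - 4\right)^{2} = \left(11 - 4\right)^{2} = 7^{2} = 49$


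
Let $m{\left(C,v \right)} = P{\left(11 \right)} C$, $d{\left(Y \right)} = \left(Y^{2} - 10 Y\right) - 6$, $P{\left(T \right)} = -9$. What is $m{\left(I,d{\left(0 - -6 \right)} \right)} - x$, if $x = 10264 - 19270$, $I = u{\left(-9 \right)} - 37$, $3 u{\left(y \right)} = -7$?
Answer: $9360$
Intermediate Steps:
$u{\left(y \right)} = - \frac{7}{3}$ ($u{\left(y \right)} = \frac{1}{3} \left(-7\right) = - \frac{7}{3}$)
$d{\left(Y \right)} = -6 + Y^{2} - 10 Y$
$I = - \frac{118}{3}$ ($I = - \frac{7}{3} - 37 = - \frac{118}{3} \approx -39.333$)
$x = -9006$ ($x = 10264 - 19270 = -9006$)
$m{\left(C,v \right)} = - 9 C$
$m{\left(I,d{\left(0 - -6 \right)} \right)} - x = \left(-9\right) \left(- \frac{118}{3}\right) - -9006 = 354 + 9006 = 9360$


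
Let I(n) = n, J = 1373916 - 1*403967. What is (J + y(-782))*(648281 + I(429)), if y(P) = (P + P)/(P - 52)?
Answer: 262383419075650/417 ≈ 6.2922e+11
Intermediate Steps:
y(P) = 2*P/(-52 + P) (y(P) = (2*P)/(-52 + P) = 2*P/(-52 + P))
J = 969949 (J = 1373916 - 403967 = 969949)
(J + y(-782))*(648281 + I(429)) = (969949 + 2*(-782)/(-52 - 782))*(648281 + 429) = (969949 + 2*(-782)/(-834))*648710 = (969949 + 2*(-782)*(-1/834))*648710 = (969949 + 782/417)*648710 = (404469515/417)*648710 = 262383419075650/417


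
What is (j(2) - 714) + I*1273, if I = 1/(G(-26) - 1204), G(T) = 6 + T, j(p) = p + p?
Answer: -870313/1224 ≈ -711.04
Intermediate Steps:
j(p) = 2*p
I = -1/1224 (I = 1/((6 - 26) - 1204) = 1/(-20 - 1204) = 1/(-1224) = -1/1224 ≈ -0.00081699)
(j(2) - 714) + I*1273 = (2*2 - 714) - 1/1224*1273 = (4 - 714) - 1273/1224 = -710 - 1273/1224 = -870313/1224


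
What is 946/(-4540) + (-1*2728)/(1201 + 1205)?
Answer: -3665299/2730810 ≈ -1.3422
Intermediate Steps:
946/(-4540) + (-1*2728)/(1201 + 1205) = 946*(-1/4540) - 2728/2406 = -473/2270 - 2728*1/2406 = -473/2270 - 1364/1203 = -3665299/2730810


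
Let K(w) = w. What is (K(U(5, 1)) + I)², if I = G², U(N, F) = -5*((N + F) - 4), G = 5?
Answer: 225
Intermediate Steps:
U(N, F) = 20 - 5*F - 5*N (U(N, F) = -5*((F + N) - 4) = -5*(-4 + F + N) = 20 - 5*F - 5*N)
I = 25 (I = 5² = 25)
(K(U(5, 1)) + I)² = ((20 - 5*1 - 5*5) + 25)² = ((20 - 5 - 25) + 25)² = (-10 + 25)² = 15² = 225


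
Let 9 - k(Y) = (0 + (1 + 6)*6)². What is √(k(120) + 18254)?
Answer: √16499 ≈ 128.45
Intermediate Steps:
k(Y) = -1755 (k(Y) = 9 - (0 + (1 + 6)*6)² = 9 - (0 + 7*6)² = 9 - (0 + 42)² = 9 - 1*42² = 9 - 1*1764 = 9 - 1764 = -1755)
√(k(120) + 18254) = √(-1755 + 18254) = √16499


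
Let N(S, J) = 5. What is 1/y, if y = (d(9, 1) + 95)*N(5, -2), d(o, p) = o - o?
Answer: 1/475 ≈ 0.0021053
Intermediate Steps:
d(o, p) = 0
y = 475 (y = (0 + 95)*5 = 95*5 = 475)
1/y = 1/475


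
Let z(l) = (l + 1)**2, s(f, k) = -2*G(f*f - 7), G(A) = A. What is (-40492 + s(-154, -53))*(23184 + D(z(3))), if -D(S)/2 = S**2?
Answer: -1993095520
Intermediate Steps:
s(f, k) = 14 - 2*f**2 (s(f, k) = -2*(f*f - 7) = -2*(f**2 - 7) = -2*(-7 + f**2) = 14 - 2*f**2)
z(l) = (1 + l)**2
D(S) = -2*S**2
(-40492 + s(-154, -53))*(23184 + D(z(3))) = (-40492 + (14 - 2*(-154)**2))*(23184 - 2*(1 + 3)**4) = (-40492 + (14 - 2*23716))*(23184 - 2*(4**2)**2) = (-40492 + (14 - 47432))*(23184 - 2*16**2) = (-40492 - 47418)*(23184 - 2*256) = -87910*(23184 - 512) = -87910*22672 = -1993095520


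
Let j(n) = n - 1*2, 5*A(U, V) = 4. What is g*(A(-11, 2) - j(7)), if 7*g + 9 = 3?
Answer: 18/5 ≈ 3.6000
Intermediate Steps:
A(U, V) = 4/5 (A(U, V) = (1/5)*4 = 4/5)
j(n) = -2 + n (j(n) = n - 2 = -2 + n)
g = -6/7 (g = -9/7 + (1/7)*3 = -9/7 + 3/7 = -6/7 ≈ -0.85714)
g*(A(-11, 2) - j(7)) = -6*(4/5 - (-2 + 7))/7 = -6*(4/5 - 1*5)/7 = -6*(4/5 - 5)/7 = -6/7*(-21/5) = 18/5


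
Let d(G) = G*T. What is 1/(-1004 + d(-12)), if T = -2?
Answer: -1/980 ≈ -0.0010204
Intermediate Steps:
d(G) = -2*G (d(G) = G*(-2) = -2*G)
1/(-1004 + d(-12)) = 1/(-1004 - 2*(-12)) = 1/(-1004 + 24) = 1/(-980) = -1/980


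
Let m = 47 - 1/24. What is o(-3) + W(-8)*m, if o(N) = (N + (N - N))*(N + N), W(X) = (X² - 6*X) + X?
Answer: 14705/3 ≈ 4901.7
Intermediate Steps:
W(X) = X² - 5*X
m = 1127/24 (m = 47 - 1*1/24 = 47 - 1/24 = 1127/24 ≈ 46.958)
o(N) = 2*N² (o(N) = (N + 0)*(2*N) = N*(2*N) = 2*N²)
o(-3) + W(-8)*m = 2*(-3)² - 8*(-5 - 8)*(1127/24) = 2*9 - 8*(-13)*(1127/24) = 18 + 104*(1127/24) = 18 + 14651/3 = 14705/3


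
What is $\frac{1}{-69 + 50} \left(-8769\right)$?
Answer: $\frac{8769}{19} \approx 461.53$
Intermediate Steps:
$\frac{1}{-69 + 50} \left(-8769\right) = \frac{1}{-19} \left(-8769\right) = \left(- \frac{1}{19}\right) \left(-8769\right) = \frac{8769}{19}$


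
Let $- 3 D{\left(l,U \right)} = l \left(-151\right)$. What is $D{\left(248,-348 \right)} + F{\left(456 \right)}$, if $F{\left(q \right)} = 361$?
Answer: $\frac{38531}{3} \approx 12844.0$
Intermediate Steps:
$D{\left(l,U \right)} = \frac{151 l}{3}$ ($D{\left(l,U \right)} = - \frac{l \left(-151\right)}{3} = - \frac{\left(-151\right) l}{3} = \frac{151 l}{3}$)
$D{\left(248,-348 \right)} + F{\left(456 \right)} = \frac{151}{3} \cdot 248 + 361 = \frac{37448}{3} + 361 = \frac{38531}{3}$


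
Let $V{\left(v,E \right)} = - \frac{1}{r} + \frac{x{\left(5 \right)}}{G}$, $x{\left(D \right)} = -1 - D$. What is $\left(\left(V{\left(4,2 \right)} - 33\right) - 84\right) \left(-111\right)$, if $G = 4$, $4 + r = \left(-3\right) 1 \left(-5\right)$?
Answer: $\frac{289599}{22} \approx 13164.0$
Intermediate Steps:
$r = 11$ ($r = -4 + \left(-3\right) 1 \left(-5\right) = -4 - -15 = -4 + 15 = 11$)
$V{\left(v,E \right)} = - \frac{35}{22}$ ($V{\left(v,E \right)} = - \frac{1}{11} + \frac{-1 - 5}{4} = \left(-1\right) \frac{1}{11} + \left(-1 - 5\right) \frac{1}{4} = - \frac{1}{11} - \frac{3}{2} = - \frac{35}{22}$)
$\left(\left(V{\left(4,2 \right)} - 33\right) - 84\right) \left(-111\right) = \left(\left(- \frac{35}{22} - 33\right) - 84\right) \left(-111\right) = \left(- \frac{761}{22} - 84\right) \left(-111\right) = \left(- \frac{2609}{22}\right) \left(-111\right) = \frac{289599}{22}$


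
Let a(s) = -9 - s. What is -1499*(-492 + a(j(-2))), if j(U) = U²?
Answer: 756995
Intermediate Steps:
-1499*(-492 + a(j(-2))) = -1499*(-492 + (-9 - 1*(-2)²)) = -1499*(-492 + (-9 - 1*4)) = -1499*(-492 + (-9 - 4)) = -1499*(-492 - 13) = -1499*(-505) = 756995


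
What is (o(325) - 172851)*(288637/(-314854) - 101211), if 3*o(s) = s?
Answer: 8257179834587734/472281 ≈ 1.7484e+10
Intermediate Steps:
o(s) = s/3
(o(325) - 172851)*(288637/(-314854) - 101211) = ((1/3)*325 - 172851)*(288637/(-314854) - 101211) = (325/3 - 172851)*(288637*(-1/314854) - 101211) = -518228*(-288637/314854 - 101211)/3 = -518228/3*(-31866976831/314854) = 8257179834587734/472281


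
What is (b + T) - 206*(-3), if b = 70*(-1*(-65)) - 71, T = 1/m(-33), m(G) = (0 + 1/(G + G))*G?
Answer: 5099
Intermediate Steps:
m(G) = ½ (m(G) = (0 + 1/(2*G))*G = (1/(2*G))*G = ½)
T = 2 (T = 1/(½) = 2)
b = 4479 (b = 70*65 - 71 = 4550 - 71 = 4479)
(b + T) - 206*(-3) = (4479 + 2) - 206*(-3) = 4481 + 618 = 5099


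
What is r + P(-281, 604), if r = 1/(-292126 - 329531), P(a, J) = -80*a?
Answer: 13974849359/621657 ≈ 22480.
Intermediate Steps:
r = -1/621657 (r = 1/(-621657) = -1/621657 ≈ -1.6086e-6)
r + P(-281, 604) = -1/621657 - 80*(-281) = -1/621657 + 22480 = 13974849359/621657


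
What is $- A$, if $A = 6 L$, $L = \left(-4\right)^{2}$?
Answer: $-96$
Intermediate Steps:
$L = 16$
$A = 96$ ($A = 6 \cdot 16 = 96$)
$- A = \left(-1\right) 96 = -96$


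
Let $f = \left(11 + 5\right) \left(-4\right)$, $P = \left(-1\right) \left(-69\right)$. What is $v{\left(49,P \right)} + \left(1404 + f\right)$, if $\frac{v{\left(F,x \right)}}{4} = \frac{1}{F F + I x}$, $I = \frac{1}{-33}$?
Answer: $\frac{8839991}{6597} \approx 1340.0$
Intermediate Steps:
$I = - \frac{1}{33} \approx -0.030303$
$P = 69$
$f = -64$ ($f = 16 \left(-4\right) = -64$)
$v{\left(F,x \right)} = \frac{4}{F^{2} - \frac{x}{33}}$ ($v{\left(F,x \right)} = \frac{4}{F F - \frac{x}{33}} = \frac{4}{F^{2} - \frac{x}{33}}$)
$v{\left(49,P \right)} + \left(1404 + f\right) = \frac{132}{\left(-1\right) 69 + 33 \cdot 49^{2}} + \left(1404 - 64\right) = \frac{132}{-69 + 33 \cdot 2401} + 1340 = \frac{132}{-69 + 79233} + 1340 = \frac{132}{79164} + 1340 = 132 \cdot \frac{1}{79164} + 1340 = \frac{11}{6597} + 1340 = \frac{8839991}{6597}$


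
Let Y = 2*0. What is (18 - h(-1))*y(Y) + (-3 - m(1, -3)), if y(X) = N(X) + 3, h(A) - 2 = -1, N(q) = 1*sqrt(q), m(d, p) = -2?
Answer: 50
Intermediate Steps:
N(q) = sqrt(q)
Y = 0
h(A) = 1 (h(A) = 2 - 1 = 1)
y(X) = 3 + sqrt(X) (y(X) = sqrt(X) + 3 = 3 + sqrt(X))
(18 - h(-1))*y(Y) + (-3 - m(1, -3)) = (18 - 1*1)*(3 + sqrt(0)) + (-3 - 1*(-2)) = (18 - 1)*(3 + 0) + (-3 + 2) = 17*3 - 1 = 51 - 1 = 50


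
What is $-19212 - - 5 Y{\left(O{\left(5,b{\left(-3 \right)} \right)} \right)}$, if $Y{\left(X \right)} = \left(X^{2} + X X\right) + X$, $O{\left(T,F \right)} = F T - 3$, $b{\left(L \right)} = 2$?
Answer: $-18687$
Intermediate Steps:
$O{\left(T,F \right)} = -3 + F T$
$Y{\left(X \right)} = X + 2 X^{2}$ ($Y{\left(X \right)} = \left(X^{2} + X^{2}\right) + X = 2 X^{2} + X = X + 2 X^{2}$)
$-19212 - - 5 Y{\left(O{\left(5,b{\left(-3 \right)} \right)} \right)} = -19212 - - 5 \left(-3 + 2 \cdot 5\right) \left(1 + 2 \left(-3 + 2 \cdot 5\right)\right) = -19212 - - 5 \left(-3 + 10\right) \left(1 + 2 \left(-3 + 10\right)\right) = -19212 - - 5 \cdot 7 \left(1 + 2 \cdot 7\right) = -19212 - - 5 \cdot 7 \left(1 + 14\right) = -19212 - - 5 \cdot 7 \cdot 15 = -19212 - \left(-5\right) 105 = -19212 - -525 = -19212 + 525 = -18687$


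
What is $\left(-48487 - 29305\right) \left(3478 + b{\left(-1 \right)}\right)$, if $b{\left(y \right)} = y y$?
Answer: $-270638368$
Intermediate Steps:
$b{\left(y \right)} = y^{2}$
$\left(-48487 - 29305\right) \left(3478 + b{\left(-1 \right)}\right) = \left(-48487 - 29305\right) \left(3478 + \left(-1\right)^{2}\right) = - 77792 \left(3478 + 1\right) = \left(-77792\right) 3479 = -270638368$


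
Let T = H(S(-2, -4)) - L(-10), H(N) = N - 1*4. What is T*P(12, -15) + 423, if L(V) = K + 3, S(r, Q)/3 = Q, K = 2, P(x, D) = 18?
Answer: 45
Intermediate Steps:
S(r, Q) = 3*Q
L(V) = 5 (L(V) = 2 + 3 = 5)
H(N) = -4 + N (H(N) = N - 4 = -4 + N)
T = -21 (T = (-4 + 3*(-4)) - 1*5 = (-4 - 12) - 5 = -16 - 5 = -21)
T*P(12, -15) + 423 = -21*18 + 423 = -378 + 423 = 45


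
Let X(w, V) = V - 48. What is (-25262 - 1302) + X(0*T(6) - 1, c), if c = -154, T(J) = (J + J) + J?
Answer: -26766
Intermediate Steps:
T(J) = 3*J (T(J) = 2*J + J = 3*J)
X(w, V) = -48 + V
(-25262 - 1302) + X(0*T(6) - 1, c) = (-25262 - 1302) + (-48 - 154) = -26564 - 202 = -26766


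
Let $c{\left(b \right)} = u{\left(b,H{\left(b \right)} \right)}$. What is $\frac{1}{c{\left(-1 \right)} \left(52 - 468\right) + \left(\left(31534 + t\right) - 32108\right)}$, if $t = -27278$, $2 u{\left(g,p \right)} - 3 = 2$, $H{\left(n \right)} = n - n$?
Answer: $- \frac{1}{28892} \approx -3.4612 \cdot 10^{-5}$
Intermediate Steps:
$H{\left(n \right)} = 0$
$u{\left(g,p \right)} = \frac{5}{2}$ ($u{\left(g,p \right)} = \frac{3}{2} + \frac{1}{2} \cdot 2 = \frac{3}{2} + 1 = \frac{5}{2}$)
$c{\left(b \right)} = \frac{5}{2}$
$\frac{1}{c{\left(-1 \right)} \left(52 - 468\right) + \left(\left(31534 + t\right) - 32108\right)} = \frac{1}{\frac{5 \left(52 - 468\right)}{2} + \left(\left(31534 - 27278\right) - 32108\right)} = \frac{1}{\frac{5 \left(52 - 468\right)}{2} + \left(4256 - 32108\right)} = \frac{1}{\frac{5}{2} \left(-416\right) - 27852} = \frac{1}{-1040 - 27852} = \frac{1}{-28892} = - \frac{1}{28892}$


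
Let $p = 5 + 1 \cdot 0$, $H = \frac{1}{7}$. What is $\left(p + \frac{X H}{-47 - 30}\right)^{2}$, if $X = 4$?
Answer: $\frac{7241481}{290521} \approx 24.926$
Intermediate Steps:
$H = \frac{1}{7} \approx 0.14286$
$p = 5$ ($p = 5 + 0 = 5$)
$\left(p + \frac{X H}{-47 - 30}\right)^{2} = \left(5 + \frac{4 \cdot \frac{1}{7}}{-47 - 30}\right)^{2} = \left(5 + \frac{4}{7 \left(-77\right)}\right)^{2} = \left(5 + \frac{4}{7} \left(- \frac{1}{77}\right)\right)^{2} = \left(5 - \frac{4}{539}\right)^{2} = \left(\frac{2691}{539}\right)^{2} = \frac{7241481}{290521}$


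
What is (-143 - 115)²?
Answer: 66564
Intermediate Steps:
(-143 - 115)² = (-258)² = 66564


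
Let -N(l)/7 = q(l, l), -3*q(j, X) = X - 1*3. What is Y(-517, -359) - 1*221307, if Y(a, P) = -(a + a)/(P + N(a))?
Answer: -1043908221/4717 ≈ -2.2131e+5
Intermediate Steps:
q(j, X) = 1 - X/3 (q(j, X) = -(X - 1*3)/3 = -(X - 3)/3 = -(-3 + X)/3 = 1 - X/3)
N(l) = -7 + 7*l/3 (N(l) = -7*(1 - l/3) = -7 + 7*l/3)
Y(a, P) = -2*a/(-7 + P + 7*a/3) (Y(a, P) = -(a + a)/(P + (-7 + 7*a/3)) = -2*a/(-7 + P + 7*a/3))
Y(-517, -359) - 1*221307 = -6*(-517)/(-21 + 3*(-359) + 7*(-517)) - 1*221307 = -6*(-517)/(-21 - 1077 - 3619) - 221307 = -6*(-517)/(-4717) - 221307 = -6*(-517)*(-1/4717) - 221307 = -3102/4717 - 221307 = -1043908221/4717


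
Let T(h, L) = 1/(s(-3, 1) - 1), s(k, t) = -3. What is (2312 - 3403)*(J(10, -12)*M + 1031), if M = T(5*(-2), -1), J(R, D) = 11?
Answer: -4487283/4 ≈ -1.1218e+6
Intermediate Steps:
T(h, L) = -¼ (T(h, L) = 1/(-3 - 1) = 1/(-4) = -¼)
M = -¼ ≈ -0.25000
(2312 - 3403)*(J(10, -12)*M + 1031) = (2312 - 3403)*(11*(-¼) + 1031) = -1091*(-11/4 + 1031) = -1091*4113/4 = -4487283/4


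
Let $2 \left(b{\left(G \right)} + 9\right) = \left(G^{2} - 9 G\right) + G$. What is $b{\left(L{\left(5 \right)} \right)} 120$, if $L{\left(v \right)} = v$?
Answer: $-1980$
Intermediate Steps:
$b{\left(G \right)} = -9 + \frac{G^{2}}{2} - 4 G$ ($b{\left(G \right)} = -9 + \frac{\left(G^{2} - 9 G\right) + G}{2} = -9 + \frac{G^{2} - 8 G}{2} = -9 + \left(\frac{G^{2}}{2} - 4 G\right) = -9 + \frac{G^{2}}{2} - 4 G$)
$b{\left(L{\left(5 \right)} \right)} 120 = \left(-9 + \frac{5^{2}}{2} - 20\right) 120 = \left(-9 + \frac{1}{2} \cdot 25 - 20\right) 120 = \left(-9 + \frac{25}{2} - 20\right) 120 = \left(- \frac{33}{2}\right) 120 = -1980$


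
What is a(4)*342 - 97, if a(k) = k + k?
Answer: 2639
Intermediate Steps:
a(k) = 2*k
a(4)*342 - 97 = (2*4)*342 - 97 = 8*342 - 97 = 2736 - 97 = 2639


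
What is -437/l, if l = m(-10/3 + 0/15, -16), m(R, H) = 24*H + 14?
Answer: 437/370 ≈ 1.1811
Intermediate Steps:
m(R, H) = 14 + 24*H
l = -370 (l = 14 + 24*(-16) = 14 - 384 = -370)
-437/l = -437/(-370) = -437*(-1/370) = 437/370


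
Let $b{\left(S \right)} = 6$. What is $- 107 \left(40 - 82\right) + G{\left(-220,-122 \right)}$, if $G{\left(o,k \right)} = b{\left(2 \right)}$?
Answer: $4500$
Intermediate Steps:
$G{\left(o,k \right)} = 6$
$- 107 \left(40 - 82\right) + G{\left(-220,-122 \right)} = - 107 \left(40 - 82\right) + 6 = \left(-107\right) \left(-42\right) + 6 = 4494 + 6 = 4500$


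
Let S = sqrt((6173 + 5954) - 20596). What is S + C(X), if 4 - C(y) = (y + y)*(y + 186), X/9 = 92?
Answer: -1679180 + 3*I*sqrt(941) ≈ -1.6792e+6 + 92.027*I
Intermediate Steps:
X = 828 (X = 9*92 = 828)
S = 3*I*sqrt(941) (S = sqrt(12127 - 20596) = sqrt(-8469) = 3*I*sqrt(941) ≈ 92.027*I)
C(y) = 4 - 2*y*(186 + y) (C(y) = 4 - (y + y)*(y + 186) = 4 - 2*y*(186 + y))
S + C(X) = 3*I*sqrt(941) + (4 - 372*828 - 2*828**2) = 3*I*sqrt(941) + (4 - 308016 - 2*685584) = 3*I*sqrt(941) + (4 - 308016 - 1371168) = 3*I*sqrt(941) - 1679180 = -1679180 + 3*I*sqrt(941)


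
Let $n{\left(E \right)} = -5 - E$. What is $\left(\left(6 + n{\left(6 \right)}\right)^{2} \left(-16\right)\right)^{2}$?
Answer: $160000$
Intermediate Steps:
$\left(\left(6 + n{\left(6 \right)}\right)^{2} \left(-16\right)\right)^{2} = \left(\left(6 - 11\right)^{2} \left(-16\right)\right)^{2} = \left(\left(-5\right)^{2} \left(-16\right)\right)^{2} = \left(25 \left(-16\right)\right)^{2} = \left(-400\right)^{2} = 160000$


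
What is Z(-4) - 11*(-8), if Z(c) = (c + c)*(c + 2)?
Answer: 104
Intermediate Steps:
Z(c) = 2*c*(2 + c) (Z(c) = (2*c)*(2 + c) = 2*c*(2 + c))
Z(-4) - 11*(-8) = 2*(-4)*(2 - 4) - 11*(-8) = 2*(-4)*(-2) + 88 = 16 + 88 = 104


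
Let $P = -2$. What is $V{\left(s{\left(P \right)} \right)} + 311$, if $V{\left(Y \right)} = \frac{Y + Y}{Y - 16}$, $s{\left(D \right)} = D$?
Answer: $\frac{2801}{9} \approx 311.22$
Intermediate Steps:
$V{\left(Y \right)} = \frac{2 Y}{-16 + Y}$
$V{\left(s{\left(P \right)} \right)} + 311 = 2 \left(-2\right) \frac{1}{-16 - 2} + 311 = 2 \left(-2\right) \frac{1}{-18} + 311 = 2 \left(-2\right) \left(- \frac{1}{18}\right) + 311 = \frac{2}{9} + 311 = \frac{2801}{9}$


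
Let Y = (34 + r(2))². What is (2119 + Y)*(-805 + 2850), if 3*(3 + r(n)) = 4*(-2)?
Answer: 53775320/9 ≈ 5.9750e+6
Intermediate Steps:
r(n) = -17/3 (r(n) = -3 + (4*(-2))/3 = -3 + (⅓)*(-8) = -3 - 8/3 = -17/3)
Y = 7225/9 (Y = (34 - 17/3)² = (85/3)² = 7225/9 ≈ 802.78)
(2119 + Y)*(-805 + 2850) = (2119 + 7225/9)*(-805 + 2850) = (26296/9)*2045 = 53775320/9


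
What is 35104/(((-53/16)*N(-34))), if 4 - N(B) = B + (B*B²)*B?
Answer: 280832/35411897 ≈ 0.0079304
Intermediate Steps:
N(B) = 4 - B - B⁴ (N(B) = 4 - (B + (B*B²)*B) = 4 - (B + B³*B) = 4 - (B + B⁴) = 4 + (-B - B⁴) = 4 - B - B⁴)
35104/(((-53/16)*N(-34))) = 35104/(((-53/16)*(4 - 1*(-34) - 1*(-34)⁴))) = 35104/(((-53*1/16)*(4 + 34 - 1*1336336))) = 35104/((-53*(4 + 34 - 1336336)/16)) = 35104/((-53/16*(-1336298))) = 35104/(35411897/8) = 35104*(8/35411897) = 280832/35411897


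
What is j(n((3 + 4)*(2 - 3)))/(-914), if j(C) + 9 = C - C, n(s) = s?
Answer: 9/914 ≈ 0.0098468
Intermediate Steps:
j(C) = -9 (j(C) = -9 + (C - C) = -9 + 0 = -9)
j(n((3 + 4)*(2 - 3)))/(-914) = -9/(-914) = -9*(-1/914) = 9/914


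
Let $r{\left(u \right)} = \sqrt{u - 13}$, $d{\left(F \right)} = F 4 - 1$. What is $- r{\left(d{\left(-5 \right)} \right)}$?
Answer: $- i \sqrt{34} \approx - 5.8309 i$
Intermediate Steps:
$d{\left(F \right)} = -1 + 4 F$ ($d{\left(F \right)} = 4 F - 1 = -1 + 4 F$)
$r{\left(u \right)} = \sqrt{-13 + u}$
$- r{\left(d{\left(-5 \right)} \right)} = - \sqrt{-13 + \left(-1 + 4 \left(-5\right)\right)} = - \sqrt{-13 - 21} = - \sqrt{-34} = - i \sqrt{34}$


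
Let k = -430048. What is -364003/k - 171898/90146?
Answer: -20555488333/19383553504 ≈ -1.0605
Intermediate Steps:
-364003/k - 171898/90146 = -364003/(-430048) - 171898/90146 = -364003*(-1/430048) - 171898*1/90146 = 364003/430048 - 85949/45073 = -20555488333/19383553504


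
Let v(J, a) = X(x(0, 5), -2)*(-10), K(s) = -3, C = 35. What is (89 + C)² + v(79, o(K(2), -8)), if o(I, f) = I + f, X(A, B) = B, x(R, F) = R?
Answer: 15396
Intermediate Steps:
v(J, a) = 20 (v(J, a) = -2*(-10) = 20)
(89 + C)² + v(79, o(K(2), -8)) = (89 + 35)² + 20 = 124² + 20 = 15376 + 20 = 15396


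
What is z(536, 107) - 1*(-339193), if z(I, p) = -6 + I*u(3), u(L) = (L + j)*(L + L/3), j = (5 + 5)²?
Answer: 560019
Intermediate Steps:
j = 100 (j = 10² = 100)
u(L) = 4*L*(100 + L)/3 (u(L) = (L + 100)*(L + L/3) = (100 + L)*(L + L*(⅓)) = (100 + L)*(L + L/3) = (100 + L)*(4*L/3) = 4*L*(100 + L)/3)
z(I, p) = -6 + 412*I (z(I, p) = -6 + I*((4/3)*3*(100 + 3)) = -6 + I*((4/3)*3*103) = -6 + I*412 = -6 + 412*I)
z(536, 107) - 1*(-339193) = (-6 + 412*536) - 1*(-339193) = (-6 + 220832) + 339193 = 220826 + 339193 = 560019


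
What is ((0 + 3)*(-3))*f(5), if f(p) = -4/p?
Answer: 36/5 ≈ 7.2000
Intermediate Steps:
((0 + 3)*(-3))*f(5) = ((0 + 3)*(-3))*(-4/5) = (3*(-3))*(-4*⅕) = -9*(-⅘) = 36/5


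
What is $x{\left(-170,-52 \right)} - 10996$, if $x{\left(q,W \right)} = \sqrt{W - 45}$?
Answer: $-10996 + i \sqrt{97} \approx -10996.0 + 9.8489 i$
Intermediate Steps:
$x{\left(q,W \right)} = \sqrt{-45 + W}$
$x{\left(-170,-52 \right)} - 10996 = \sqrt{-45 - 52} - 10996 = \sqrt{-97} - 10996 = i \sqrt{97} - 10996 = -10996 + i \sqrt{97}$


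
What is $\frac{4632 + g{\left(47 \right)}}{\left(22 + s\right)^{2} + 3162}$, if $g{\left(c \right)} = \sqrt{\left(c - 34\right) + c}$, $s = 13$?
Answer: $\frac{4632}{4387} + \frac{2 \sqrt{15}}{4387} \approx 1.0576$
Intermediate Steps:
$g{\left(c \right)} = \sqrt{-34 + 2 c}$ ($g{\left(c \right)} = \sqrt{\left(-34 + c\right) + c} = \sqrt{-34 + 2 c}$)
$\frac{4632 + g{\left(47 \right)}}{\left(22 + s\right)^{2} + 3162} = \frac{4632 + \sqrt{-34 + 2 \cdot 47}}{\left(22 + 13\right)^{2} + 3162} = \frac{4632 + \sqrt{-34 + 94}}{35^{2} + 3162} = \frac{4632 + \sqrt{60}}{1225 + 3162} = \frac{4632 + 2 \sqrt{15}}{4387} = \left(4632 + 2 \sqrt{15}\right) \frac{1}{4387} = \frac{4632}{4387} + \frac{2 \sqrt{15}}{4387}$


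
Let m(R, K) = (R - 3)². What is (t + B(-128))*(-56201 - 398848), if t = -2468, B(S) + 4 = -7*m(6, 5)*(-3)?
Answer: 1038876867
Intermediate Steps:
m(R, K) = (-3 + R)²
B(S) = 185 (B(S) = -4 - 7*(-3 + 6)²*(-3) = -4 - 7*3²*(-3) = -4 - 7*9*(-3) = -4 - 63*(-3) = -4 + 189 = 185)
(t + B(-128))*(-56201 - 398848) = (-2468 + 185)*(-56201 - 398848) = -2283*(-455049) = 1038876867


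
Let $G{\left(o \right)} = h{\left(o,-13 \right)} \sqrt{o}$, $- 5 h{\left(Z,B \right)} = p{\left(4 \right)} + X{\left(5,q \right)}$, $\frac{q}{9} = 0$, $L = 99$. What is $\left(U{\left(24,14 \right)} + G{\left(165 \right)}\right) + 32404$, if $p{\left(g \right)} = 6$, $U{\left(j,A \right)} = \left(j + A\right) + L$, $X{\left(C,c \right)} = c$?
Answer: $32541 - \frac{6 \sqrt{165}}{5} \approx 32526.0$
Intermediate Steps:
$q = 0$ ($q = 9 \cdot 0 = 0$)
$U{\left(j,A \right)} = 99 + A + j$ ($U{\left(j,A \right)} = \left(j + A\right) + 99 = \left(A + j\right) + 99 = 99 + A + j$)
$h{\left(Z,B \right)} = - \frac{6}{5}$ ($h{\left(Z,B \right)} = - \frac{6 + 0}{5} = \left(- \frac{1}{5}\right) 6 = - \frac{6}{5}$)
$G{\left(o \right)} = - \frac{6 \sqrt{o}}{5}$
$\left(U{\left(24,14 \right)} + G{\left(165 \right)}\right) + 32404 = \left(\left(99 + 14 + 24\right) - \frac{6 \sqrt{165}}{5}\right) + 32404 = \left(137 - \frac{6 \sqrt{165}}{5}\right) + 32404 = 32541 - \frac{6 \sqrt{165}}{5}$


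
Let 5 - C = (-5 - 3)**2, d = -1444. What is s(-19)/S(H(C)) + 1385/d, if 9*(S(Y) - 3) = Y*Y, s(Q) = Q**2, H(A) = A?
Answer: -10439/316597 ≈ -0.032973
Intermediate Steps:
C = -59 (C = 5 - (-5 - 3)**2 = 5 - 1*(-8)**2 = 5 - 1*64 = 5 - 64 = -59)
S(Y) = 3 + Y**2/9 (S(Y) = 3 + (Y*Y)/9 = 3 + Y**2/9)
s(-19)/S(H(C)) + 1385/d = (-19)**2/(3 + (1/9)*(-59)**2) + 1385/(-1444) = 361/(3 + (1/9)*3481) + 1385*(-1/1444) = 361/(3 + 3481/9) - 1385/1444 = 361/(3508/9) - 1385/1444 = 361*(9/3508) - 1385/1444 = 3249/3508 - 1385/1444 = -10439/316597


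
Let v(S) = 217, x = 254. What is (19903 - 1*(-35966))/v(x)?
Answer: 55869/217 ≈ 257.46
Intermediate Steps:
(19903 - 1*(-35966))/v(x) = (19903 - 1*(-35966))/217 = (19903 + 35966)*(1/217) = 55869*(1/217) = 55869/217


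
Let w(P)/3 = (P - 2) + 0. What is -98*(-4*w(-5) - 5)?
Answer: -7742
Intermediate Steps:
w(P) = -6 + 3*P (w(P) = 3*((P - 2) + 0) = 3*((-2 + P) + 0) = 3*(-2 + P) = -6 + 3*P)
-98*(-4*w(-5) - 5) = -98*(-4*(-6 + 3*(-5)) - 5) = -98*(-4*(-6 - 15) - 5) = -98*(-4*(-21) - 5) = -98*(84 - 5) = -98*79 = -7742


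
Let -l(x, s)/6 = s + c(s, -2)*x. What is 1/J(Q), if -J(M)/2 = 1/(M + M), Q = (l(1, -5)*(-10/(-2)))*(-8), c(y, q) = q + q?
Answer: 2160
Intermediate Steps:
c(y, q) = 2*q
l(x, s) = -6*s + 24*x (l(x, s) = -6*(s + (2*(-2))*x) = -6*(s - 4*x) = -6*s + 24*x)
Q = -2160 (Q = ((-6*(-5) + 24*1)*(-10/(-2)))*(-8) = ((30 + 24)*(-10*(-½)))*(-8) = (54*5)*(-8) = 270*(-8) = -2160)
J(M) = -1/M (J(M) = -2/(M + M) = -2*1/(2*M) = -1/M)
1/J(Q) = 1/(-1/(-2160)) = 1/(-1*(-1/2160)) = 1/(1/2160) = 2160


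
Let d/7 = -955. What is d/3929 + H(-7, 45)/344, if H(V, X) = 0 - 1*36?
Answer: -610271/337894 ≈ -1.8061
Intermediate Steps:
d = -6685 (d = 7*(-955) = -6685)
H(V, X) = -36 (H(V, X) = 0 - 36 = -36)
d/3929 + H(-7, 45)/344 = -6685/3929 - 36/344 = -6685*1/3929 - 36*1/344 = -6685/3929 - 9/86 = -610271/337894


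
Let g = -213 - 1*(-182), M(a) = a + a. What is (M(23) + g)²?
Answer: 225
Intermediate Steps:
M(a) = 2*a
g = -31 (g = -213 + 182 = -31)
(M(23) + g)² = (2*23 - 31)² = (46 - 31)² = 15² = 225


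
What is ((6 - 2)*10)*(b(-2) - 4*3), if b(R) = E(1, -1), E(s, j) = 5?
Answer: -280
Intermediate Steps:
b(R) = 5
((6 - 2)*10)*(b(-2) - 4*3) = ((6 - 2)*10)*(5 - 4*3) = (4*10)*(5 - 12) = 40*(-7) = -280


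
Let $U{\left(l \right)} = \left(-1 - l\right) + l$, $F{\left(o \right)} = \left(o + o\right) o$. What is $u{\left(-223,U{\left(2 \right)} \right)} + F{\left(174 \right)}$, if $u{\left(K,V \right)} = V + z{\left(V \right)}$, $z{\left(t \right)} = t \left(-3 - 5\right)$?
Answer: $60559$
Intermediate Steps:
$F{\left(o \right)} = 2 o^{2}$ ($F{\left(o \right)} = 2 o o = 2 o^{2}$)
$z{\left(t \right)} = - 8 t$ ($z{\left(t \right)} = t \left(-8\right) = - 8 t$)
$U{\left(l \right)} = -1$
$u{\left(K,V \right)} = - 7 V$ ($u{\left(K,V \right)} = V - 8 V = - 7 V$)
$u{\left(-223,U{\left(2 \right)} \right)} + F{\left(174 \right)} = \left(-7\right) \left(-1\right) + 2 \cdot 174^{2} = 7 + 2 \cdot 30276 = 7 + 60552 = 60559$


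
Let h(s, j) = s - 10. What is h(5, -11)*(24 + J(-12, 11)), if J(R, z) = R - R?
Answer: -120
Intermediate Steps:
h(s, j) = -10 + s
J(R, z) = 0
h(5, -11)*(24 + J(-12, 11)) = (-10 + 5)*(24 + 0) = -5*24 = -120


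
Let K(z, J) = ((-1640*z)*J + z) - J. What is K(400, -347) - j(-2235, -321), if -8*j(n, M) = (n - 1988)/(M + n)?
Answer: 4654634414879/20448 ≈ 2.2763e+8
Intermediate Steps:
j(n, M) = -(-1988 + n)/(8*(M + n)) (j(n, M) = -(n - 1988)/(8*(M + n)) = -(-1988 + n)/(8*(M + n)))
K(z, J) = z - J - 1640*J*z (K(z, J) = (-1640*J*z + z) - J = (z - 1640*J*z) - J = z - J - 1640*J*z)
K(400, -347) - j(-2235, -321) = (400 - 1*(-347) - 1640*(-347)*400) - (1988 - 1*(-2235))/(8*(-321 - 2235)) = (400 + 347 + 227632000) - (1988 + 2235)/(8*(-2556)) = 227632747 - (-1)*4223/(8*2556) = 227632747 - 1*(-4223/20448) = 227632747 + 4223/20448 = 4654634414879/20448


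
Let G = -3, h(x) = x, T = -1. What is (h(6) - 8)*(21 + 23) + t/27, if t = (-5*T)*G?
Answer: -797/9 ≈ -88.556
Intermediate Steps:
t = -15 (t = -5*(-1)*(-3) = 5*(-3) = -15)
(h(6) - 8)*(21 + 23) + t/27 = (6 - 8)*(21 + 23) - 15/27 = -2*44 + (1/27)*(-15) = -88 - 5/9 = -797/9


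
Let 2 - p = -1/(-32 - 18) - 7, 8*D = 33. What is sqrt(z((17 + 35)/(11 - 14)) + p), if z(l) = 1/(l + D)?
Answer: sqrt(89478322)/3170 ≈ 2.9840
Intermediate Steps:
D = 33/8 (D = (1/8)*33 = 33/8 ≈ 4.1250)
z(l) = 1/(33/8 + l) (z(l) = 1/(l + 33/8) = 1/(33/8 + l))
p = 449/50 (p = 2 - (-1/(-32 - 18) - 7) = 2 - (-1/(-50) - 7) = 2 - (-1/50*(-1) - 7) = 2 - (1/50 - 7) = 2 - 1*(-349/50) = 2 + 349/50 = 449/50 ≈ 8.9800)
sqrt(z((17 + 35)/(11 - 14)) + p) = sqrt(8/(33 + 8*((17 + 35)/(11 - 14))) + 449/50) = sqrt(8/(33 + 8*(52/(-3))) + 449/50) = sqrt(8/(33 + 8*(52*(-1/3))) + 449/50) = sqrt(8/(33 + 8*(-52/3)) + 449/50) = sqrt(8/(33 - 416/3) + 449/50) = sqrt(8/(-317/3) + 449/50) = sqrt(8*(-3/317) + 449/50) = sqrt(-24/317 + 449/50) = sqrt(141133/15850) = sqrt(89478322)/3170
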